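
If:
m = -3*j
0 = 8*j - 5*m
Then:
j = 0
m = 0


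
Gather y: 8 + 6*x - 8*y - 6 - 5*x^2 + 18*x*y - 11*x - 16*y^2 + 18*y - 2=-5*x^2 - 5*x - 16*y^2 + y*(18*x + 10)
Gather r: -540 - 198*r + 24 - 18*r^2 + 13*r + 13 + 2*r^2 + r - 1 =-16*r^2 - 184*r - 504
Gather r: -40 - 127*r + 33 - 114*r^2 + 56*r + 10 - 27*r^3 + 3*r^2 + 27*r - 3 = -27*r^3 - 111*r^2 - 44*r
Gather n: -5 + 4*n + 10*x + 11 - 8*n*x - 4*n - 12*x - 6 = -8*n*x - 2*x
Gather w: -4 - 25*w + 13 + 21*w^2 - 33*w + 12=21*w^2 - 58*w + 21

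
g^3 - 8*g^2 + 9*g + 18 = (g - 6)*(g - 3)*(g + 1)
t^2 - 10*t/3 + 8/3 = (t - 2)*(t - 4/3)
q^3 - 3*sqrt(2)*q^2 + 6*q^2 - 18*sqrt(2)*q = q*(q + 6)*(q - 3*sqrt(2))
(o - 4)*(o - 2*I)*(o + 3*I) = o^3 - 4*o^2 + I*o^2 + 6*o - 4*I*o - 24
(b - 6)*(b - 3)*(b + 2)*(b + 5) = b^4 - 2*b^3 - 35*b^2 + 36*b + 180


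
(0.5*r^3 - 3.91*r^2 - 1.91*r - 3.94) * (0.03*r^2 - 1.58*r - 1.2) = 0.015*r^5 - 0.9073*r^4 + 5.5205*r^3 + 7.5916*r^2 + 8.5172*r + 4.728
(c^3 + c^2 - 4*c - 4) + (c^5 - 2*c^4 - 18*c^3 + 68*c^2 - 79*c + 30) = c^5 - 2*c^4 - 17*c^3 + 69*c^2 - 83*c + 26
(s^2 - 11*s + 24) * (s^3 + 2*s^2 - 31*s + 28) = s^5 - 9*s^4 - 29*s^3 + 417*s^2 - 1052*s + 672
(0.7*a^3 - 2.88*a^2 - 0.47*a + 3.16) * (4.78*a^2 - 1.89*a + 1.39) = 3.346*a^5 - 15.0894*a^4 + 4.1696*a^3 + 11.9899*a^2 - 6.6257*a + 4.3924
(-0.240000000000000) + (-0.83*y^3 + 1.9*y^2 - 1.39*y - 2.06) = -0.83*y^3 + 1.9*y^2 - 1.39*y - 2.3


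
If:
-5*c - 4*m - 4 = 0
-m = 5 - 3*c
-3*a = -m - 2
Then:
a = -1/17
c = 16/17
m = -37/17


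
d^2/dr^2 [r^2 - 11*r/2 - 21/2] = 2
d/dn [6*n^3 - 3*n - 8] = 18*n^2 - 3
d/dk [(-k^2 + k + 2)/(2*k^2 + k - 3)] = (-3*k^2 - 2*k - 5)/(4*k^4 + 4*k^3 - 11*k^2 - 6*k + 9)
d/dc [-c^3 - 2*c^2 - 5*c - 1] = -3*c^2 - 4*c - 5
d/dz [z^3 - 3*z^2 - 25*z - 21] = 3*z^2 - 6*z - 25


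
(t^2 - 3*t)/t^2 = (t - 3)/t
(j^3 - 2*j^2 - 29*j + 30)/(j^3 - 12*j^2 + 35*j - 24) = (j^2 - j - 30)/(j^2 - 11*j + 24)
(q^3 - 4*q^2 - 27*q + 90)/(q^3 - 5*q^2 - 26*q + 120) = (q - 3)/(q - 4)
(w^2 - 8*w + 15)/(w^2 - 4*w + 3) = (w - 5)/(w - 1)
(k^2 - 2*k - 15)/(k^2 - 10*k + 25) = (k + 3)/(k - 5)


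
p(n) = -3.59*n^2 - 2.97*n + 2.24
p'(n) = -7.18*n - 2.97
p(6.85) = -186.56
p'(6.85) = -52.15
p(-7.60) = -182.55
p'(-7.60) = 51.60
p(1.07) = -5.05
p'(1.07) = -10.65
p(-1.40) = -0.64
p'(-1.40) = 7.08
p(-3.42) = -29.59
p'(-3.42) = 21.59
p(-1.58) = -2.03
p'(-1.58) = 8.37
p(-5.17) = -78.36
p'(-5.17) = 34.15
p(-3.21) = -25.22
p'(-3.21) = 20.08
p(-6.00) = -109.18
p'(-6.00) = 40.11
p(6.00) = -144.82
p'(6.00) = -46.05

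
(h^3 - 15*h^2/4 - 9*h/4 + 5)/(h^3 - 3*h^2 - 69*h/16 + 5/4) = 4*(h - 1)/(4*h - 1)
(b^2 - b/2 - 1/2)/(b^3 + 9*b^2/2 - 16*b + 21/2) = (2*b + 1)/(2*b^2 + 11*b - 21)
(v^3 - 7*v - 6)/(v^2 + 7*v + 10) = (v^2 - 2*v - 3)/(v + 5)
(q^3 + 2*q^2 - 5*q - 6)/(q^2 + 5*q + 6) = (q^2 - q - 2)/(q + 2)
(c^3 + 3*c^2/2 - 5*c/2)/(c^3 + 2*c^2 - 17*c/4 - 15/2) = 2*c*(c - 1)/(2*c^2 - c - 6)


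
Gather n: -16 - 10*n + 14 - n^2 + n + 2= -n^2 - 9*n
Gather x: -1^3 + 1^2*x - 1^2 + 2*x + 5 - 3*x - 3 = 0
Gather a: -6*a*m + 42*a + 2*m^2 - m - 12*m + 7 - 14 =a*(42 - 6*m) + 2*m^2 - 13*m - 7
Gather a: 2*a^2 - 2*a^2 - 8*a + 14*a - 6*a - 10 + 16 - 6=0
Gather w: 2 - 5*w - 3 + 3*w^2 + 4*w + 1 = 3*w^2 - w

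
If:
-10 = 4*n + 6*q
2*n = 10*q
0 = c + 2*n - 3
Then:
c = 89/13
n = -25/13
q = -5/13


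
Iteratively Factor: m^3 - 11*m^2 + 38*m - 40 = (m - 5)*(m^2 - 6*m + 8) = (m - 5)*(m - 4)*(m - 2)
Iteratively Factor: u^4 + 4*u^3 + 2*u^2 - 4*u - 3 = (u - 1)*(u^3 + 5*u^2 + 7*u + 3) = (u - 1)*(u + 1)*(u^2 + 4*u + 3) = (u - 1)*(u + 1)^2*(u + 3)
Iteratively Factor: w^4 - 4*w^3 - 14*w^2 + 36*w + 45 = (w + 1)*(w^3 - 5*w^2 - 9*w + 45) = (w - 3)*(w + 1)*(w^2 - 2*w - 15) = (w - 5)*(w - 3)*(w + 1)*(w + 3)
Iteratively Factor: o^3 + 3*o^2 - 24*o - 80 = (o - 5)*(o^2 + 8*o + 16) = (o - 5)*(o + 4)*(o + 4)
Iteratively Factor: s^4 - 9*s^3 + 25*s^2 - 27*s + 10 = (s - 5)*(s^3 - 4*s^2 + 5*s - 2) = (s - 5)*(s - 1)*(s^2 - 3*s + 2) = (s - 5)*(s - 2)*(s - 1)*(s - 1)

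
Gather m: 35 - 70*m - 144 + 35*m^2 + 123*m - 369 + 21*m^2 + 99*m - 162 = 56*m^2 + 152*m - 640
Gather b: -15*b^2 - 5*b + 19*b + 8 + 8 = -15*b^2 + 14*b + 16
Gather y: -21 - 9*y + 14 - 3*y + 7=-12*y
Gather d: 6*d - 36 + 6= 6*d - 30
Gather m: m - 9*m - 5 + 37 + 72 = 104 - 8*m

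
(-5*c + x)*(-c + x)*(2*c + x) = 10*c^3 - 7*c^2*x - 4*c*x^2 + x^3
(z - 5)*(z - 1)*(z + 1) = z^3 - 5*z^2 - z + 5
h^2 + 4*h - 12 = (h - 2)*(h + 6)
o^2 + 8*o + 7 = (o + 1)*(o + 7)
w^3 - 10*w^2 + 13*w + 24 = (w - 8)*(w - 3)*(w + 1)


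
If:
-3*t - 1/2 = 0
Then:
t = -1/6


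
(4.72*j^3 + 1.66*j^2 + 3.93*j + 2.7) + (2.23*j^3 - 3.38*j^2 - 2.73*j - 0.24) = 6.95*j^3 - 1.72*j^2 + 1.2*j + 2.46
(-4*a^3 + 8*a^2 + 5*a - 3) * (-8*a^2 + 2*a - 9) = 32*a^5 - 72*a^4 + 12*a^3 - 38*a^2 - 51*a + 27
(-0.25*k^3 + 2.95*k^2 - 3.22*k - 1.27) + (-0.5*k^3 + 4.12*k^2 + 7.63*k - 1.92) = -0.75*k^3 + 7.07*k^2 + 4.41*k - 3.19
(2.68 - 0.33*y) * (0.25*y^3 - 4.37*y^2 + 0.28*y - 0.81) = -0.0825*y^4 + 2.1121*y^3 - 11.804*y^2 + 1.0177*y - 2.1708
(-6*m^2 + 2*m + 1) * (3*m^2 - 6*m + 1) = -18*m^4 + 42*m^3 - 15*m^2 - 4*m + 1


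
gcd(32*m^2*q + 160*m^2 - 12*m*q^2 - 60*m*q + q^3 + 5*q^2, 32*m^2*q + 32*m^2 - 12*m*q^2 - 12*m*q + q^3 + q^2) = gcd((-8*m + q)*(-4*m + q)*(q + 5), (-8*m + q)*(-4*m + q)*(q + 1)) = 32*m^2 - 12*m*q + q^2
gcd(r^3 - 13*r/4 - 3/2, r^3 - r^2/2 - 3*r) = r^2 - r/2 - 3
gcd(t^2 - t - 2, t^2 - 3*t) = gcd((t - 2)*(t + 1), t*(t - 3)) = 1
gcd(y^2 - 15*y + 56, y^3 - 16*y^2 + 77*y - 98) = y - 7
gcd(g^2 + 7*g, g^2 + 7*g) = g^2 + 7*g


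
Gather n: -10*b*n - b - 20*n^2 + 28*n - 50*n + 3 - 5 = -b - 20*n^2 + n*(-10*b - 22) - 2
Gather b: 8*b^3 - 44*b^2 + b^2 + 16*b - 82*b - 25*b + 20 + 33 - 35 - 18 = 8*b^3 - 43*b^2 - 91*b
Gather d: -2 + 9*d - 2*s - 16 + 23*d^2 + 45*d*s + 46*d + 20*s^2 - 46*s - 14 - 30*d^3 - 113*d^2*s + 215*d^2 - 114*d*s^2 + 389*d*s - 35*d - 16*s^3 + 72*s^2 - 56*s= -30*d^3 + d^2*(238 - 113*s) + d*(-114*s^2 + 434*s + 20) - 16*s^3 + 92*s^2 - 104*s - 32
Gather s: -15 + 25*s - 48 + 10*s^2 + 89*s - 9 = 10*s^2 + 114*s - 72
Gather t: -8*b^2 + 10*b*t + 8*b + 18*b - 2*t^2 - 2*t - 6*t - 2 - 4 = -8*b^2 + 26*b - 2*t^2 + t*(10*b - 8) - 6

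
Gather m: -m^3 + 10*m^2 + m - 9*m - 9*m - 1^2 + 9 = -m^3 + 10*m^2 - 17*m + 8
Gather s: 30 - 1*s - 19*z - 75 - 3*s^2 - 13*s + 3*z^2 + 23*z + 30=-3*s^2 - 14*s + 3*z^2 + 4*z - 15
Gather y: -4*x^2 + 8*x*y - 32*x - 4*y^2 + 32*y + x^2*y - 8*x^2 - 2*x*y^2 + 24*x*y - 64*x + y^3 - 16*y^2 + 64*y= -12*x^2 - 96*x + y^3 + y^2*(-2*x - 20) + y*(x^2 + 32*x + 96)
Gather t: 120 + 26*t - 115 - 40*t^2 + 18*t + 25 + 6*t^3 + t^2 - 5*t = 6*t^3 - 39*t^2 + 39*t + 30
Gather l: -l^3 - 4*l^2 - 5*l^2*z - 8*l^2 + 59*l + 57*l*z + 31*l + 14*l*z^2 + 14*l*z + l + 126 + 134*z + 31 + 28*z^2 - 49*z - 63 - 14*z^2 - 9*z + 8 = -l^3 + l^2*(-5*z - 12) + l*(14*z^2 + 71*z + 91) + 14*z^2 + 76*z + 102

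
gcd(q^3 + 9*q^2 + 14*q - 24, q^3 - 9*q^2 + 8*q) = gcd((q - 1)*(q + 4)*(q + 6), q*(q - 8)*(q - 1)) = q - 1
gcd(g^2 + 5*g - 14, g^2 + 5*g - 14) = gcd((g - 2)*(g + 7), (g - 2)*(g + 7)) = g^2 + 5*g - 14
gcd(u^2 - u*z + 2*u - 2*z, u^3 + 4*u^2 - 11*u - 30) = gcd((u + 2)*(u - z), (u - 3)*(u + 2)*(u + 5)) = u + 2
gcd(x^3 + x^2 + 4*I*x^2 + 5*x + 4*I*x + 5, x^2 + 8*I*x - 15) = x + 5*I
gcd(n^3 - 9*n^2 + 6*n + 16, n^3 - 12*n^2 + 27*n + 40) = n^2 - 7*n - 8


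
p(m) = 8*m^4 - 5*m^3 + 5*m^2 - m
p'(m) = 32*m^3 - 15*m^2 + 10*m - 1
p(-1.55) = 78.36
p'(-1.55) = -171.70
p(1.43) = 27.63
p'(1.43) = 76.20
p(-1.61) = 89.19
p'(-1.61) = -189.53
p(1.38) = 24.02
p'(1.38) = 68.33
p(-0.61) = 4.71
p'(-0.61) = -19.94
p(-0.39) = 1.63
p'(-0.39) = -9.08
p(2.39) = 218.94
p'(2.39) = 374.08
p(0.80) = 3.12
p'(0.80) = 13.78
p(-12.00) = 175260.00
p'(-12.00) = -57577.00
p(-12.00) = 175260.00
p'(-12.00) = -57577.00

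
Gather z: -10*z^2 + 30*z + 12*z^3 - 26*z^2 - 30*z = 12*z^3 - 36*z^2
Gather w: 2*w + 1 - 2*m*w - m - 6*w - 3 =-m + w*(-2*m - 4) - 2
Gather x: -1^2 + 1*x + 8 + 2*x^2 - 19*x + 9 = 2*x^2 - 18*x + 16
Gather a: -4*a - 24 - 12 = -4*a - 36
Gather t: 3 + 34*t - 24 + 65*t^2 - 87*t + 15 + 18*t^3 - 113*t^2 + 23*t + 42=18*t^3 - 48*t^2 - 30*t + 36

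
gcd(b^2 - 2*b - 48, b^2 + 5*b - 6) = b + 6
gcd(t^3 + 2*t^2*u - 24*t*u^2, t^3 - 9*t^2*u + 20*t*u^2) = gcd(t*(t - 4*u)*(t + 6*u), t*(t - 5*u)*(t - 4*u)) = t^2 - 4*t*u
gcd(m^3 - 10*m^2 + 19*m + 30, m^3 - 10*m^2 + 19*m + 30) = m^3 - 10*m^2 + 19*m + 30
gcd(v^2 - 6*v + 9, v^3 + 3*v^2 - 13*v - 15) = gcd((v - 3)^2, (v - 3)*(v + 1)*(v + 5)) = v - 3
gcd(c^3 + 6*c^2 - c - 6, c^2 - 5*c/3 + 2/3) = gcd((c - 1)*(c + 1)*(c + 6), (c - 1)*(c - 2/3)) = c - 1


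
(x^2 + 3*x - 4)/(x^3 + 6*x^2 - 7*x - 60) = (x - 1)/(x^2 + 2*x - 15)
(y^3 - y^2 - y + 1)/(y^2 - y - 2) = (y^2 - 2*y + 1)/(y - 2)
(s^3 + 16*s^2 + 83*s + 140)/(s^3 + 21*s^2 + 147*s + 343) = (s^2 + 9*s + 20)/(s^2 + 14*s + 49)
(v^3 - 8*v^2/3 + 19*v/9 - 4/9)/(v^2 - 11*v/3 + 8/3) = (9*v^2 - 15*v + 4)/(3*(3*v - 8))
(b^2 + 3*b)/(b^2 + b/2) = 2*(b + 3)/(2*b + 1)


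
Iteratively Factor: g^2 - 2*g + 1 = (g - 1)*(g - 1)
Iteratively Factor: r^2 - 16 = (r - 4)*(r + 4)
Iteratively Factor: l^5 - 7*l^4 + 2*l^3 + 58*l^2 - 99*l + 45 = (l - 1)*(l^4 - 6*l^3 - 4*l^2 + 54*l - 45) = (l - 1)^2*(l^3 - 5*l^2 - 9*l + 45) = (l - 5)*(l - 1)^2*(l^2 - 9) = (l - 5)*(l - 1)^2*(l + 3)*(l - 3)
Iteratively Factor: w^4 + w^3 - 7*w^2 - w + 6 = (w - 1)*(w^3 + 2*w^2 - 5*w - 6) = (w - 1)*(w + 3)*(w^2 - w - 2) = (w - 2)*(w - 1)*(w + 3)*(w + 1)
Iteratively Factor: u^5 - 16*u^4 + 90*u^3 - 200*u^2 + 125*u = (u - 5)*(u^4 - 11*u^3 + 35*u^2 - 25*u) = (u - 5)^2*(u^3 - 6*u^2 + 5*u) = (u - 5)^3*(u^2 - u) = (u - 5)^3*(u - 1)*(u)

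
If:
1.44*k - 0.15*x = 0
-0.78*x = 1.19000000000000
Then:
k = -0.16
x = -1.53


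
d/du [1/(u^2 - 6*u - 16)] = 2*(3 - u)/(-u^2 + 6*u + 16)^2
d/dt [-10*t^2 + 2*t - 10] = 2 - 20*t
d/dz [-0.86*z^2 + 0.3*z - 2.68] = 0.3 - 1.72*z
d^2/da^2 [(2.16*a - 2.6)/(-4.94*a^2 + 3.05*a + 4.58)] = ((2.16*a - 2.6)*(9.88*a - 3.05)*(19.76*a - 6.1) + (64.0224*a - 38.864)*(-4.94*a^2 + 3.05*a + 4.58))/(-4.94*a^2 + 3.05*a + 4.58)^3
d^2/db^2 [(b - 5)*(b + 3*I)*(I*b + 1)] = 6*I*b - 4 - 10*I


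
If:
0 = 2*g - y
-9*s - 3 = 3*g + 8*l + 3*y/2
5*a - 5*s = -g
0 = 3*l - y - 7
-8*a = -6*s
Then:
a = -195/278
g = -325/278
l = 216/139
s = -130/139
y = -325/139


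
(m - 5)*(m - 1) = m^2 - 6*m + 5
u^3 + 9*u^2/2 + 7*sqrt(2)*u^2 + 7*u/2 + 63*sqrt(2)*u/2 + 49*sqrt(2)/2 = (u + 1)*(u + 7/2)*(u + 7*sqrt(2))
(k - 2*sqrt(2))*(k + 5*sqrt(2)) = k^2 + 3*sqrt(2)*k - 20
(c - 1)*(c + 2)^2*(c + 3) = c^4 + 6*c^3 + 9*c^2 - 4*c - 12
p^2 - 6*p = p*(p - 6)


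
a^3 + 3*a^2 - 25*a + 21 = (a - 3)*(a - 1)*(a + 7)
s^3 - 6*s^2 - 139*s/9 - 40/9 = (s - 8)*(s + 1/3)*(s + 5/3)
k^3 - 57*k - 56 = (k - 8)*(k + 1)*(k + 7)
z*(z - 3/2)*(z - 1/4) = z^3 - 7*z^2/4 + 3*z/8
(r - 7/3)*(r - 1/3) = r^2 - 8*r/3 + 7/9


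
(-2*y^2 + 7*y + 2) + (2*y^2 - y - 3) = 6*y - 1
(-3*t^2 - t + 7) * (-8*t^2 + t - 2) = 24*t^4 + 5*t^3 - 51*t^2 + 9*t - 14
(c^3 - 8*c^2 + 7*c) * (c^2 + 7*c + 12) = c^5 - c^4 - 37*c^3 - 47*c^2 + 84*c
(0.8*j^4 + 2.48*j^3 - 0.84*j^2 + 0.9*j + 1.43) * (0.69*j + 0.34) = 0.552*j^5 + 1.9832*j^4 + 0.2636*j^3 + 0.3354*j^2 + 1.2927*j + 0.4862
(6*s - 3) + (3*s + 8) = 9*s + 5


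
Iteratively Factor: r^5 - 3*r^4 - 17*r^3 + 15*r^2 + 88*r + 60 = (r - 5)*(r^4 + 2*r^3 - 7*r^2 - 20*r - 12) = (r - 5)*(r + 2)*(r^3 - 7*r - 6) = (r - 5)*(r + 2)^2*(r^2 - 2*r - 3) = (r - 5)*(r + 1)*(r + 2)^2*(r - 3)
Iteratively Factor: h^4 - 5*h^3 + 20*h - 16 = (h - 4)*(h^3 - h^2 - 4*h + 4) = (h - 4)*(h - 1)*(h^2 - 4) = (h - 4)*(h - 1)*(h + 2)*(h - 2)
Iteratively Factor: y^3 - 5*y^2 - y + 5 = (y - 5)*(y^2 - 1) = (y - 5)*(y - 1)*(y + 1)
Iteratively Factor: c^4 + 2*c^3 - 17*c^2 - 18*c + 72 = (c - 2)*(c^3 + 4*c^2 - 9*c - 36) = (c - 3)*(c - 2)*(c^2 + 7*c + 12) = (c - 3)*(c - 2)*(c + 4)*(c + 3)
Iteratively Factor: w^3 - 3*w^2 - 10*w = (w - 5)*(w^2 + 2*w) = w*(w - 5)*(w + 2)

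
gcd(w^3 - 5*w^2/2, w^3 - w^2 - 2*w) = w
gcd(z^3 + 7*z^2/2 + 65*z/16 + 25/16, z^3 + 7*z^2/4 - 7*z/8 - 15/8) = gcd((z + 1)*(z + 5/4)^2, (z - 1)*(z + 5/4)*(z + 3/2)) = z + 5/4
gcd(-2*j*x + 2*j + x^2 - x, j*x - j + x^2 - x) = x - 1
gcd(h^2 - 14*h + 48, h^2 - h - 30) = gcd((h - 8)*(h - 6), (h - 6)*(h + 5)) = h - 6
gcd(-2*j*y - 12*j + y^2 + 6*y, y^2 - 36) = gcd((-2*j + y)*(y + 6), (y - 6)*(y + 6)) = y + 6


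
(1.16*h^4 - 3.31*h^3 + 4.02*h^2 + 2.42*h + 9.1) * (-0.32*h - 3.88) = -0.3712*h^5 - 3.4416*h^4 + 11.5564*h^3 - 16.372*h^2 - 12.3016*h - 35.308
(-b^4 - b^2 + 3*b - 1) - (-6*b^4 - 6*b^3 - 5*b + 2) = 5*b^4 + 6*b^3 - b^2 + 8*b - 3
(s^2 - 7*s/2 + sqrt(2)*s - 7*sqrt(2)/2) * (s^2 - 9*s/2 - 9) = s^4 - 8*s^3 + sqrt(2)*s^3 - 8*sqrt(2)*s^2 + 27*s^2/4 + 27*sqrt(2)*s/4 + 63*s/2 + 63*sqrt(2)/2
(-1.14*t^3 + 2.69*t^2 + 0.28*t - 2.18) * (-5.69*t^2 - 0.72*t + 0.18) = 6.4866*t^5 - 14.4853*t^4 - 3.7352*t^3 + 12.6868*t^2 + 1.62*t - 0.3924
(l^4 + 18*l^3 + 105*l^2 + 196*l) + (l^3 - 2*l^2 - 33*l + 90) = l^4 + 19*l^3 + 103*l^2 + 163*l + 90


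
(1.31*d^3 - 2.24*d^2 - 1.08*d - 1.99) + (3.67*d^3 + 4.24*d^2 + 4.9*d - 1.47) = 4.98*d^3 + 2.0*d^2 + 3.82*d - 3.46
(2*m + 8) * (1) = 2*m + 8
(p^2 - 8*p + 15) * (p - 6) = p^3 - 14*p^2 + 63*p - 90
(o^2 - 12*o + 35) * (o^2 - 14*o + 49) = o^4 - 26*o^3 + 252*o^2 - 1078*o + 1715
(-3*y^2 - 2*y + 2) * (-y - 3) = 3*y^3 + 11*y^2 + 4*y - 6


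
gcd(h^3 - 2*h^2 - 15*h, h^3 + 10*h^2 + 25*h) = h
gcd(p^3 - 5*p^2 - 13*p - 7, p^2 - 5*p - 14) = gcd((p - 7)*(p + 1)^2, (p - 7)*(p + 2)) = p - 7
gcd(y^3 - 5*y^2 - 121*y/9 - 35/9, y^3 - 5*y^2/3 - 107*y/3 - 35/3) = y^2 - 20*y/3 - 7/3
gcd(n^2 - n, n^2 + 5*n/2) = n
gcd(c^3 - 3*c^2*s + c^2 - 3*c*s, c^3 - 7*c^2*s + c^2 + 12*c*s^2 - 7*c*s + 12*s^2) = -c^2 + 3*c*s - c + 3*s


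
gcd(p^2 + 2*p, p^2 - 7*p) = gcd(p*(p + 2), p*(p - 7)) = p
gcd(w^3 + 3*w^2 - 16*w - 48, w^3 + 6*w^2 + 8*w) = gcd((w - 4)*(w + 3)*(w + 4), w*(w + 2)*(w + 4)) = w + 4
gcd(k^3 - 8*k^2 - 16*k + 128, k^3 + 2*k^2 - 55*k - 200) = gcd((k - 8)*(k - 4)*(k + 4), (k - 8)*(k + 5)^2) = k - 8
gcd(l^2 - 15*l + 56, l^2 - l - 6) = 1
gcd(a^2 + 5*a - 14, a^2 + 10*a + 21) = a + 7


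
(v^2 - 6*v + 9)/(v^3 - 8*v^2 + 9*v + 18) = (v - 3)/(v^2 - 5*v - 6)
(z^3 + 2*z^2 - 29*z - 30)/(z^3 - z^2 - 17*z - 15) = (z + 6)/(z + 3)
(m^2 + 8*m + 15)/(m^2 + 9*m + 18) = (m + 5)/(m + 6)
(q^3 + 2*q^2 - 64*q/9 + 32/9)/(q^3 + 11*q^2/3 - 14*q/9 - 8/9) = (3*q - 4)/(3*q + 1)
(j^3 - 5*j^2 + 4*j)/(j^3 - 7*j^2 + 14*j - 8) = j/(j - 2)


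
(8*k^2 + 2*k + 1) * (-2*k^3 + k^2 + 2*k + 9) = -16*k^5 + 4*k^4 + 16*k^3 + 77*k^2 + 20*k + 9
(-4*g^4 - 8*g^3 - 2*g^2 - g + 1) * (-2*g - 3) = 8*g^5 + 28*g^4 + 28*g^3 + 8*g^2 + g - 3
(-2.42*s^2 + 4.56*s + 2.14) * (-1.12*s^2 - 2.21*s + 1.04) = 2.7104*s^4 + 0.241*s^3 - 14.9912*s^2 + 0.0129999999999999*s + 2.2256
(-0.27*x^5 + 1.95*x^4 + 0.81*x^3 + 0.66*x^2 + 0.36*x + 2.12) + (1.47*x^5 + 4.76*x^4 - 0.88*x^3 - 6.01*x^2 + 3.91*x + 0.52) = 1.2*x^5 + 6.71*x^4 - 0.07*x^3 - 5.35*x^2 + 4.27*x + 2.64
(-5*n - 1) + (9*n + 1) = 4*n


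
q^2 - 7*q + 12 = (q - 4)*(q - 3)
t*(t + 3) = t^2 + 3*t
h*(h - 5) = h^2 - 5*h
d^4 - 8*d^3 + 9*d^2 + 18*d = d*(d - 6)*(d - 3)*(d + 1)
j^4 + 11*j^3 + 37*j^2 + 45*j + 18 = (j + 1)^2*(j + 3)*(j + 6)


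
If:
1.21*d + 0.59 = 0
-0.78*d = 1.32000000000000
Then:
No Solution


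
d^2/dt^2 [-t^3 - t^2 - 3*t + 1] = -6*t - 2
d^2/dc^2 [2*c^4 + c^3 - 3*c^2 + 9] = 24*c^2 + 6*c - 6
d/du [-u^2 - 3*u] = -2*u - 3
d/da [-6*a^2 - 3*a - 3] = -12*a - 3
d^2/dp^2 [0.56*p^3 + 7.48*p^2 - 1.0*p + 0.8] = 3.36*p + 14.96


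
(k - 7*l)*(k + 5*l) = k^2 - 2*k*l - 35*l^2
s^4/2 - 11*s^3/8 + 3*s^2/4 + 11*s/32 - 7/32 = (s/2 + 1/4)*(s - 7/4)*(s - 1)*(s - 1/2)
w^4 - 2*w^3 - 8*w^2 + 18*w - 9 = (w - 3)*(w - 1)^2*(w + 3)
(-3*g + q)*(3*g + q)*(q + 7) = -9*g^2*q - 63*g^2 + q^3 + 7*q^2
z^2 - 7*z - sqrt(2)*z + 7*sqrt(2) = (z - 7)*(z - sqrt(2))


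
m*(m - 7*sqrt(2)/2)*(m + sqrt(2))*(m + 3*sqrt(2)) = m^4 + sqrt(2)*m^3/2 - 22*m^2 - 21*sqrt(2)*m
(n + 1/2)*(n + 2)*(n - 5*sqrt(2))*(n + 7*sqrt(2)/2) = n^4 - 3*sqrt(2)*n^3/2 + 5*n^3/2 - 34*n^2 - 15*sqrt(2)*n^2/4 - 175*n/2 - 3*sqrt(2)*n/2 - 35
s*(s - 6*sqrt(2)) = s^2 - 6*sqrt(2)*s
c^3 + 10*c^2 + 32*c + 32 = (c + 2)*(c + 4)^2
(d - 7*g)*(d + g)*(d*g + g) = d^3*g - 6*d^2*g^2 + d^2*g - 7*d*g^3 - 6*d*g^2 - 7*g^3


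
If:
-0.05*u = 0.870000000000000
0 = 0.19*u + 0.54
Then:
No Solution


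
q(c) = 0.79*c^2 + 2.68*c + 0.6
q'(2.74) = 7.01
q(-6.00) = 12.96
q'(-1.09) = 0.96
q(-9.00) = 40.47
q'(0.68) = 3.75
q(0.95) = 3.86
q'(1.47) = 5.00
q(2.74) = 13.87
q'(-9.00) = -11.54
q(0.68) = 2.79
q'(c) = 1.58*c + 2.68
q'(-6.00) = -6.80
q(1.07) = 4.37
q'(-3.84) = -3.39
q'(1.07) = 4.37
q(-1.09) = -1.38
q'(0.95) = 4.18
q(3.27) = 17.81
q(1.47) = 6.25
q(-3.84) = 1.96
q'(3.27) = 7.85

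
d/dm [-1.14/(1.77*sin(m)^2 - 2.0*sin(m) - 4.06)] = (4.0356*sin(m) - 2.28)*cos(m)/(-1.77*sin(m)^2 + 2.0*sin(m) + 4.06)^2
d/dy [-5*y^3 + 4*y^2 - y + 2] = -15*y^2 + 8*y - 1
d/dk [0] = 0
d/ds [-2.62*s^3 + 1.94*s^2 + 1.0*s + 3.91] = -7.86*s^2 + 3.88*s + 1.0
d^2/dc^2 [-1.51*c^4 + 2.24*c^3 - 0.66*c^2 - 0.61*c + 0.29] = -18.12*c^2 + 13.44*c - 1.32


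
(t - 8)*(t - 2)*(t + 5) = t^3 - 5*t^2 - 34*t + 80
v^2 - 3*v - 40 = (v - 8)*(v + 5)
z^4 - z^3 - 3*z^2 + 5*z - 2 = (z - 1)^3*(z + 2)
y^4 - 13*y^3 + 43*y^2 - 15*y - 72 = (y - 8)*(y - 3)^2*(y + 1)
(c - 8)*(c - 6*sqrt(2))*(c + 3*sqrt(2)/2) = c^3 - 8*c^2 - 9*sqrt(2)*c^2/2 - 18*c + 36*sqrt(2)*c + 144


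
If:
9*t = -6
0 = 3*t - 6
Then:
No Solution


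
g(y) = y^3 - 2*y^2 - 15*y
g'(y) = 3*y^2 - 4*y - 15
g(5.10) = 4.13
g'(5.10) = 42.63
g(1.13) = -18.06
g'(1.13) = -15.69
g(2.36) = -33.39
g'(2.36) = -7.73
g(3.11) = -35.91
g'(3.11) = 1.58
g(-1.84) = 14.60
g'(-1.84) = 2.52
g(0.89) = -14.23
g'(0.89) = -16.18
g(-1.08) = 12.61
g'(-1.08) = -7.18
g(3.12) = -35.90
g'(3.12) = 1.72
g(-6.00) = -198.00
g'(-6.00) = 117.00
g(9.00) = 432.00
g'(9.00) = 192.00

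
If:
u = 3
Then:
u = 3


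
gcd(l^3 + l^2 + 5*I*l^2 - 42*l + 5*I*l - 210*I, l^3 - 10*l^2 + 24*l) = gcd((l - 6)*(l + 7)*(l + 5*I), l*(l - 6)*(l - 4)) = l - 6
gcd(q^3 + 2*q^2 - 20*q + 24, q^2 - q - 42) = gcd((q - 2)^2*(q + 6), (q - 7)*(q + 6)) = q + 6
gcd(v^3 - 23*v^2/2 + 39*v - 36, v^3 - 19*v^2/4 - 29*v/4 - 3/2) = v - 6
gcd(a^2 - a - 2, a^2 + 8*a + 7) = a + 1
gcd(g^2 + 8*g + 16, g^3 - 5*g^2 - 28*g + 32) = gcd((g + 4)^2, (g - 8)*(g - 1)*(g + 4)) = g + 4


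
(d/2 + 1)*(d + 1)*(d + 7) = d^3/2 + 5*d^2 + 23*d/2 + 7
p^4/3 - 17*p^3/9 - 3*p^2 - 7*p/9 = p*(p/3 + 1/3)*(p - 7)*(p + 1/3)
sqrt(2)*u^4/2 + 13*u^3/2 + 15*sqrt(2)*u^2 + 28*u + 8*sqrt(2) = (u/2 + sqrt(2))*(u + 2*sqrt(2))^2*(sqrt(2)*u + 1)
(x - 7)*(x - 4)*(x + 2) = x^3 - 9*x^2 + 6*x + 56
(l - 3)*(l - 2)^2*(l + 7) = l^4 - 33*l^2 + 100*l - 84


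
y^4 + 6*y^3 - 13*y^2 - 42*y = y*(y - 3)*(y + 2)*(y + 7)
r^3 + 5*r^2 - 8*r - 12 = (r - 2)*(r + 1)*(r + 6)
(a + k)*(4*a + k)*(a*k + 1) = 4*a^3*k + 5*a^2*k^2 + 4*a^2 + a*k^3 + 5*a*k + k^2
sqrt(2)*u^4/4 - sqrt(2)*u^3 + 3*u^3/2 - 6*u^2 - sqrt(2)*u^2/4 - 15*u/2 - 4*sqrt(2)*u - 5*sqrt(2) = (u/2 + sqrt(2)/2)*(u - 5)*(u + 2*sqrt(2))*(sqrt(2)*u/2 + sqrt(2)/2)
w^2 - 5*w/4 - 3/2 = (w - 2)*(w + 3/4)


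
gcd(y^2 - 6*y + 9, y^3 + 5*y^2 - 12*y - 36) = y - 3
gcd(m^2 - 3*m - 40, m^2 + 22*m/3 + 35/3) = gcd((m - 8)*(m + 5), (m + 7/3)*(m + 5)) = m + 5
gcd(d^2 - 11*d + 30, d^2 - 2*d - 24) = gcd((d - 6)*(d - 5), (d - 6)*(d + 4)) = d - 6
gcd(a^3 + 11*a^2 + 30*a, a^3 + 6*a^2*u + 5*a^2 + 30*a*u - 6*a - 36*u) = a + 6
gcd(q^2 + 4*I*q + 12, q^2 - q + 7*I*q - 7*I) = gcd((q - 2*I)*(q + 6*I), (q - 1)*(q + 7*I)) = 1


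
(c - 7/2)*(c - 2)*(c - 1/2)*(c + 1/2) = c^4 - 11*c^3/2 + 27*c^2/4 + 11*c/8 - 7/4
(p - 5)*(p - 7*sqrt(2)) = p^2 - 7*sqrt(2)*p - 5*p + 35*sqrt(2)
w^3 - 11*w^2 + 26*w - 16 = (w - 8)*(w - 2)*(w - 1)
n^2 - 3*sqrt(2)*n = n*(n - 3*sqrt(2))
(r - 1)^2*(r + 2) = r^3 - 3*r + 2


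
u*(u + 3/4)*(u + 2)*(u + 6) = u^4 + 35*u^3/4 + 18*u^2 + 9*u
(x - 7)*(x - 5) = x^2 - 12*x + 35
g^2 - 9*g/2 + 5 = (g - 5/2)*(g - 2)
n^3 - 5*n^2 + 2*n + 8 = (n - 4)*(n - 2)*(n + 1)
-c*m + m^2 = m*(-c + m)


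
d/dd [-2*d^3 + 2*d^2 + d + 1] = -6*d^2 + 4*d + 1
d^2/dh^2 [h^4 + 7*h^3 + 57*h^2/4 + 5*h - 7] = 12*h^2 + 42*h + 57/2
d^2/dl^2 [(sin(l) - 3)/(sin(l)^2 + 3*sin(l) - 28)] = (-sin(l)^5 + 15*sin(l)^4 - 139*sin(l)^3 + 261*sin(l)^2 - 418*sin(l) - 54)/(sin(l)^2 + 3*sin(l) - 28)^3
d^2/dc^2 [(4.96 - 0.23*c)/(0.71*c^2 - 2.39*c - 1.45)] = ((0.23*c - 4.96)*(1.42*c - 2.39)*(2.84*c - 4.78) + (0.9798*c - 8.1426)*(-0.71*c^2 + 2.39*c + 1.45))/(-0.71*c^2 + 2.39*c + 1.45)^3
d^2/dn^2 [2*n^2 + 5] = 4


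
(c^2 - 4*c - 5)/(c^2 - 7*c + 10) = (c + 1)/(c - 2)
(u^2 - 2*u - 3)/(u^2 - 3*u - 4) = (u - 3)/(u - 4)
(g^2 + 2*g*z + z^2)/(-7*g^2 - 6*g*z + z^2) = (g + z)/(-7*g + z)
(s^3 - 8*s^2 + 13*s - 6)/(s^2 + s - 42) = (s^2 - 2*s + 1)/(s + 7)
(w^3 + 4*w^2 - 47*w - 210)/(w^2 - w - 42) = w + 5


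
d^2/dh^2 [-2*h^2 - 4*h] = -4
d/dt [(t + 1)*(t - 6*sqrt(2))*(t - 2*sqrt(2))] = 3*t^2 - 16*sqrt(2)*t + 2*t - 8*sqrt(2) + 24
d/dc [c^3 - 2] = 3*c^2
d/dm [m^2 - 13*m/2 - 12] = 2*m - 13/2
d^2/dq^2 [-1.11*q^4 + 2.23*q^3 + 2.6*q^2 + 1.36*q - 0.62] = -13.32*q^2 + 13.38*q + 5.2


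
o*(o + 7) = o^2 + 7*o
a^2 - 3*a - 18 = (a - 6)*(a + 3)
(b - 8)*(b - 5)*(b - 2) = b^3 - 15*b^2 + 66*b - 80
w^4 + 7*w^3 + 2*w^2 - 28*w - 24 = (w - 2)*(w + 1)*(w + 2)*(w + 6)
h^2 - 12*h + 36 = (h - 6)^2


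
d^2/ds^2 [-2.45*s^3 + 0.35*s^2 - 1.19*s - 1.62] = 0.7 - 14.7*s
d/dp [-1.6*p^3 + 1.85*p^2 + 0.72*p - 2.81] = -4.8*p^2 + 3.7*p + 0.72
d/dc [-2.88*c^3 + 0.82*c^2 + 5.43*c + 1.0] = -8.64*c^2 + 1.64*c + 5.43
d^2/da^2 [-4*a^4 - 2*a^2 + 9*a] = -48*a^2 - 4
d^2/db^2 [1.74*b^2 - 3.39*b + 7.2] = 3.48000000000000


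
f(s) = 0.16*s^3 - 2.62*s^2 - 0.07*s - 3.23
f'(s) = 0.48*s^2 - 5.24*s - 0.07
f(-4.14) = -59.20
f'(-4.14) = 29.85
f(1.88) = -11.56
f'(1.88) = -8.22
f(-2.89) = -28.77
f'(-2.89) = 19.08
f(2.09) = -13.36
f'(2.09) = -8.92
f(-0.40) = -3.63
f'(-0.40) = 2.10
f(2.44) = -16.67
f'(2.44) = -10.00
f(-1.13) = -6.73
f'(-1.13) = 6.46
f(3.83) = -32.94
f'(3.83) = -13.10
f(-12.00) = -656.15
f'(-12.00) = 131.93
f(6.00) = -63.41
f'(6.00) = -14.23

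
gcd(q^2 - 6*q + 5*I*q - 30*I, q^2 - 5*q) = 1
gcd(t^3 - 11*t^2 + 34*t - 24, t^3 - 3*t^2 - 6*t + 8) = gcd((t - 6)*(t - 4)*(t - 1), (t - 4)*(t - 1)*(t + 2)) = t^2 - 5*t + 4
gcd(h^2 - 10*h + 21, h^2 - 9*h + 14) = h - 7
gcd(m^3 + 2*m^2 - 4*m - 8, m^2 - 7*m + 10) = m - 2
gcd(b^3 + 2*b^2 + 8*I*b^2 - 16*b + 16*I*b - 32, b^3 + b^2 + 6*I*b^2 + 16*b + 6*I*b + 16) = 1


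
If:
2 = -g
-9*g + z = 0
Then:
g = -2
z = -18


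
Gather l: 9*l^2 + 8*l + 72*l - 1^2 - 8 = 9*l^2 + 80*l - 9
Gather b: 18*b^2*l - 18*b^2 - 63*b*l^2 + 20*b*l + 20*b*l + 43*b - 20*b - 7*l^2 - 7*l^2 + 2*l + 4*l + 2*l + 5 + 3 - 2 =b^2*(18*l - 18) + b*(-63*l^2 + 40*l + 23) - 14*l^2 + 8*l + 6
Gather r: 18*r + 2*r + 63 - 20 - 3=20*r + 40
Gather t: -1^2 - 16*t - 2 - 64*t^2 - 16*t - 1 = -64*t^2 - 32*t - 4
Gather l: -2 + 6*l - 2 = 6*l - 4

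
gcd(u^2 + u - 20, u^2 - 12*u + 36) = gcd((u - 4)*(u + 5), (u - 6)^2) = 1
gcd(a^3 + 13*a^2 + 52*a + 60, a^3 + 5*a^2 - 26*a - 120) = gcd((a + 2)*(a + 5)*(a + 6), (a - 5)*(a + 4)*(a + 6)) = a + 6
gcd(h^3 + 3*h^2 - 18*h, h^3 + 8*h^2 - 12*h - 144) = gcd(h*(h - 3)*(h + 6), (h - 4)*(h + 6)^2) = h + 6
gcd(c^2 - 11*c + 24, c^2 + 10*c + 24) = 1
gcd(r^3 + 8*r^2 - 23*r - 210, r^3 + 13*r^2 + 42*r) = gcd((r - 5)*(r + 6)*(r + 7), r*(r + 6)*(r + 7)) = r^2 + 13*r + 42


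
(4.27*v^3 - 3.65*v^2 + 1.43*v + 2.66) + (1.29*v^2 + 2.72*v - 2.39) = 4.27*v^3 - 2.36*v^2 + 4.15*v + 0.27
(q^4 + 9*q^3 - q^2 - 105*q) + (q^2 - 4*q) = q^4 + 9*q^3 - 109*q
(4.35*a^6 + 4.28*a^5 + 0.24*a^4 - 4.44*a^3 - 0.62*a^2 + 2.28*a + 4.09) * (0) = 0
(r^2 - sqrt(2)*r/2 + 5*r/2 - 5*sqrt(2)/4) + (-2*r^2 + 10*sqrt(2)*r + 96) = -r^2 + 5*r/2 + 19*sqrt(2)*r/2 - 5*sqrt(2)/4 + 96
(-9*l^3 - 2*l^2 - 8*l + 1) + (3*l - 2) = -9*l^3 - 2*l^2 - 5*l - 1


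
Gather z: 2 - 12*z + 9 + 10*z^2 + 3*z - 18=10*z^2 - 9*z - 7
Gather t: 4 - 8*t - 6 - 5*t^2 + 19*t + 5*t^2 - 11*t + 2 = 0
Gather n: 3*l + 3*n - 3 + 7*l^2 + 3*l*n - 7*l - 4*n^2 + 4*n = 7*l^2 - 4*l - 4*n^2 + n*(3*l + 7) - 3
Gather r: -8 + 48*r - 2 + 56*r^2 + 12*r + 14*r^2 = 70*r^2 + 60*r - 10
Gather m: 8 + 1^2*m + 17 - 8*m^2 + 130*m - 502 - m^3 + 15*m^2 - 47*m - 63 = -m^3 + 7*m^2 + 84*m - 540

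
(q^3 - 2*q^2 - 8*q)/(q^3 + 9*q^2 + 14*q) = (q - 4)/(q + 7)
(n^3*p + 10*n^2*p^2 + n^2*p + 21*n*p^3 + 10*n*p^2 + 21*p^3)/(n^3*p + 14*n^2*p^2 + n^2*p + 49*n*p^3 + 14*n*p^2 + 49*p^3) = (n + 3*p)/(n + 7*p)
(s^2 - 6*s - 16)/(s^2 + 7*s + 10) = (s - 8)/(s + 5)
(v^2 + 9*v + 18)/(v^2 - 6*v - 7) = (v^2 + 9*v + 18)/(v^2 - 6*v - 7)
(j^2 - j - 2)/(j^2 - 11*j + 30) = (j^2 - j - 2)/(j^2 - 11*j + 30)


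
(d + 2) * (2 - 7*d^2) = -7*d^3 - 14*d^2 + 2*d + 4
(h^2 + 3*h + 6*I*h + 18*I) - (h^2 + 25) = 3*h + 6*I*h - 25 + 18*I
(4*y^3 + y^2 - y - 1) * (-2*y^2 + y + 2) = -8*y^5 + 2*y^4 + 11*y^3 + 3*y^2 - 3*y - 2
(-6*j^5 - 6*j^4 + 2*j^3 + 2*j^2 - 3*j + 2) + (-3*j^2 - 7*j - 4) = -6*j^5 - 6*j^4 + 2*j^3 - j^2 - 10*j - 2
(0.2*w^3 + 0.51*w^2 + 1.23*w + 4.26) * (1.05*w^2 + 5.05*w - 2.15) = 0.21*w^5 + 1.5455*w^4 + 3.437*w^3 + 9.588*w^2 + 18.8685*w - 9.159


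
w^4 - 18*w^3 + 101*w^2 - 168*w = w*(w - 8)*(w - 7)*(w - 3)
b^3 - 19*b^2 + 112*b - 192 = (b - 8)^2*(b - 3)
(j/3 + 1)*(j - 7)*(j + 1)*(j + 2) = j^4/3 - j^3/3 - 31*j^2/3 - 71*j/3 - 14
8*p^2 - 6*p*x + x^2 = (-4*p + x)*(-2*p + x)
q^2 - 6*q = q*(q - 6)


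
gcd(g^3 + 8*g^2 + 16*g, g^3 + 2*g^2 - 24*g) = g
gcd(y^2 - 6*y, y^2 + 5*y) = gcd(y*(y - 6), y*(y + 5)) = y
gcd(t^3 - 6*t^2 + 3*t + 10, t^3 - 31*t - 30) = t + 1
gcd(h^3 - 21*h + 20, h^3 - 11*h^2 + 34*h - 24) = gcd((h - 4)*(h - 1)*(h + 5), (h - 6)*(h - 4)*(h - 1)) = h^2 - 5*h + 4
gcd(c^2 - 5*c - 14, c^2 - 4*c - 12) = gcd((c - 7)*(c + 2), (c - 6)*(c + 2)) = c + 2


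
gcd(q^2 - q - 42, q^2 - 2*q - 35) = q - 7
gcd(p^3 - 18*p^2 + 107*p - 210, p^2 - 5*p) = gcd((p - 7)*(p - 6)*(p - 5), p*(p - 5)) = p - 5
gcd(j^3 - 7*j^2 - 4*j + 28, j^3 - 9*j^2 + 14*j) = j^2 - 9*j + 14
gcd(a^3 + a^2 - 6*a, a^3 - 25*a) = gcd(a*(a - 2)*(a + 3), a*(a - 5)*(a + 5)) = a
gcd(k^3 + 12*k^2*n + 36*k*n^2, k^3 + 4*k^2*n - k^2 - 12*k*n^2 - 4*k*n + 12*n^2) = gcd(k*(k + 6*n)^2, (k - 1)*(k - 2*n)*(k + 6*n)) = k + 6*n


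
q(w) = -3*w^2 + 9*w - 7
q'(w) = 9 - 6*w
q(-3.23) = -67.37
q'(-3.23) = 28.38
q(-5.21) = -135.32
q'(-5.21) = 40.26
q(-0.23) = -9.23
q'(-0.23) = 10.38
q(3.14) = -8.32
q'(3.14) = -9.84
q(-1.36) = -24.79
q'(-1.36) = 17.16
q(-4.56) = -110.42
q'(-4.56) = 36.36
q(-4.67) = -114.46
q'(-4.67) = 37.02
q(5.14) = -40.00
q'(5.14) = -21.84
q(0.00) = -7.00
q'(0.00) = 9.00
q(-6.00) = -169.00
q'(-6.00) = 45.00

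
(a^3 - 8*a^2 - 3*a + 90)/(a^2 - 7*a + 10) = (a^2 - 3*a - 18)/(a - 2)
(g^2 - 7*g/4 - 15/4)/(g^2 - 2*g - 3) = (g + 5/4)/(g + 1)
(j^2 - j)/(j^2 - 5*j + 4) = j/(j - 4)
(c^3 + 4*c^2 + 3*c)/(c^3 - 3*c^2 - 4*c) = (c + 3)/(c - 4)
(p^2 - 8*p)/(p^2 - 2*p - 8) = p*(8 - p)/(-p^2 + 2*p + 8)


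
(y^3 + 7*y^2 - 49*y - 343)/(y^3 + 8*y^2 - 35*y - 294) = (y - 7)/(y - 6)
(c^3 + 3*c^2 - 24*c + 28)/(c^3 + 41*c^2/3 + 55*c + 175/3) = 3*(c^2 - 4*c + 4)/(3*c^2 + 20*c + 25)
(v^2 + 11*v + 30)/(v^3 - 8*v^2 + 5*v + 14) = (v^2 + 11*v + 30)/(v^3 - 8*v^2 + 5*v + 14)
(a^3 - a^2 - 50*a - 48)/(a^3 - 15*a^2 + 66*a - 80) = (a^2 + 7*a + 6)/(a^2 - 7*a + 10)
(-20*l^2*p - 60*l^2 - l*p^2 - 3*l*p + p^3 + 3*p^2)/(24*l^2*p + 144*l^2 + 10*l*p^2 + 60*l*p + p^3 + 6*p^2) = (-5*l*p - 15*l + p^2 + 3*p)/(6*l*p + 36*l + p^2 + 6*p)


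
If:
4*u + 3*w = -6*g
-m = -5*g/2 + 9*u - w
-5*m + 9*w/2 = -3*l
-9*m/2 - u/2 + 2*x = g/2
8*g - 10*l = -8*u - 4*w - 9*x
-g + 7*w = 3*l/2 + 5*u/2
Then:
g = 0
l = 0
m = 0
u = 0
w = 0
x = 0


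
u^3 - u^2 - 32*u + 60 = (u - 5)*(u - 2)*(u + 6)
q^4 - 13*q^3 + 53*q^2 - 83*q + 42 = (q - 7)*(q - 3)*(q - 2)*(q - 1)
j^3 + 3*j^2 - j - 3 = (j - 1)*(j + 1)*(j + 3)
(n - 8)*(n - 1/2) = n^2 - 17*n/2 + 4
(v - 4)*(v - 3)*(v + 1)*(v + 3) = v^4 - 3*v^3 - 13*v^2 + 27*v + 36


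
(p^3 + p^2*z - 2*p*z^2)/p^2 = p + z - 2*z^2/p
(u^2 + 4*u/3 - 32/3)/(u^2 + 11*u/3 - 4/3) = (3*u - 8)/(3*u - 1)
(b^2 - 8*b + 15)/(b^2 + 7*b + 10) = (b^2 - 8*b + 15)/(b^2 + 7*b + 10)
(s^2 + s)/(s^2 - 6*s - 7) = s/(s - 7)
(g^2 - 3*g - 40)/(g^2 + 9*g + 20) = (g - 8)/(g + 4)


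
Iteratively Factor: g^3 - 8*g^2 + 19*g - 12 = (g - 3)*(g^2 - 5*g + 4) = (g - 3)*(g - 1)*(g - 4)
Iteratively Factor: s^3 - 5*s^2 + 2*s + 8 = (s - 4)*(s^2 - s - 2) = (s - 4)*(s + 1)*(s - 2)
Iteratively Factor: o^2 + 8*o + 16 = (o + 4)*(o + 4)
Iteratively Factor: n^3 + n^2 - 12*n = (n)*(n^2 + n - 12) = n*(n - 3)*(n + 4)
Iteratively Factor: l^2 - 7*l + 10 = (l - 2)*(l - 5)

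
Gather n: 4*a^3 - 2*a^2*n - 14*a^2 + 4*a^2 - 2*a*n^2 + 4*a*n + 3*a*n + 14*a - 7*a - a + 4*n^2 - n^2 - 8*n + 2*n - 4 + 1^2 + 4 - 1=4*a^3 - 10*a^2 + 6*a + n^2*(3 - 2*a) + n*(-2*a^2 + 7*a - 6)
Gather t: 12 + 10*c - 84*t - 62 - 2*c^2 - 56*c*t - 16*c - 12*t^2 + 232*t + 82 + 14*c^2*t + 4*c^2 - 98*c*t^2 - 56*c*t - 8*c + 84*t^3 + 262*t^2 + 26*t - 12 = 2*c^2 - 14*c + 84*t^3 + t^2*(250 - 98*c) + t*(14*c^2 - 112*c + 174) + 20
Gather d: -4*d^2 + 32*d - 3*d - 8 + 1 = -4*d^2 + 29*d - 7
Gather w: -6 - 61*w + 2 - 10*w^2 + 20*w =-10*w^2 - 41*w - 4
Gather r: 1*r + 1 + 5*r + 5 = 6*r + 6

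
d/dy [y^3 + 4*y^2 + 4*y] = 3*y^2 + 8*y + 4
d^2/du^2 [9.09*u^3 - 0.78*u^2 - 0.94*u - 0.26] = 54.54*u - 1.56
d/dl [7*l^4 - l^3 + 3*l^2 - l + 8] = 28*l^3 - 3*l^2 + 6*l - 1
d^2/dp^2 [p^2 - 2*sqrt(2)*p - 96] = 2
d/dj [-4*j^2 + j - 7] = 1 - 8*j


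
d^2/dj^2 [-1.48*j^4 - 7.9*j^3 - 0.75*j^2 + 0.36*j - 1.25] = -17.76*j^2 - 47.4*j - 1.5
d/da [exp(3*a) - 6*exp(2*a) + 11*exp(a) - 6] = (3*exp(2*a) - 12*exp(a) + 11)*exp(a)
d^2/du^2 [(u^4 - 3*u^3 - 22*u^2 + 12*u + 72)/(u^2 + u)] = 2*(u^6 + 3*u^5 + 3*u^4 + 31*u^3 + 216*u^2 + 216*u + 72)/(u^3*(u^3 + 3*u^2 + 3*u + 1))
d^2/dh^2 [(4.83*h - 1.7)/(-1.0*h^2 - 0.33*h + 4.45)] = (-(2.0*h + 0.33)*(4.0*h + 0.66)*(4.83*h - 1.7) + (28.98*h - 0.2122)*(1.0*h^2 + 0.33*h - 4.45))/(1.0*h^2 + 0.33*h - 4.45)^3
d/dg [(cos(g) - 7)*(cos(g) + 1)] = 2*(3 - cos(g))*sin(g)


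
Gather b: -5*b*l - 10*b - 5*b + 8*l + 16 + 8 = b*(-5*l - 15) + 8*l + 24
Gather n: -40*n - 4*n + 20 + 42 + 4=66 - 44*n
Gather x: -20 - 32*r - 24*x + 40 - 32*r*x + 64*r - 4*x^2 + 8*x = 32*r - 4*x^2 + x*(-32*r - 16) + 20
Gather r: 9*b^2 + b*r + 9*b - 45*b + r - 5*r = 9*b^2 - 36*b + r*(b - 4)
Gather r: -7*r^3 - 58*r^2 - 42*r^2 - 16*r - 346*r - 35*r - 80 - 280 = -7*r^3 - 100*r^2 - 397*r - 360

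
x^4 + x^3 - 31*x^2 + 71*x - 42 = (x - 3)*(x - 2)*(x - 1)*(x + 7)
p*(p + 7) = p^2 + 7*p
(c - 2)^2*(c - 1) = c^3 - 5*c^2 + 8*c - 4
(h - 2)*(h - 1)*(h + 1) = h^3 - 2*h^2 - h + 2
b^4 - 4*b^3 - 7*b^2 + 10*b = b*(b - 5)*(b - 1)*(b + 2)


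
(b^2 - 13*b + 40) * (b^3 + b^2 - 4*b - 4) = b^5 - 12*b^4 + 23*b^3 + 88*b^2 - 108*b - 160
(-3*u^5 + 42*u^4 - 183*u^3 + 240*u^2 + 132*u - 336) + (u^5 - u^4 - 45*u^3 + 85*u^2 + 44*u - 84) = -2*u^5 + 41*u^4 - 228*u^3 + 325*u^2 + 176*u - 420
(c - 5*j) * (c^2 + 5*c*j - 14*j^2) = c^3 - 39*c*j^2 + 70*j^3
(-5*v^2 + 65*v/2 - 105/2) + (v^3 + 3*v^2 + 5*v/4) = v^3 - 2*v^2 + 135*v/4 - 105/2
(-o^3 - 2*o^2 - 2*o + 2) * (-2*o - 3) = 2*o^4 + 7*o^3 + 10*o^2 + 2*o - 6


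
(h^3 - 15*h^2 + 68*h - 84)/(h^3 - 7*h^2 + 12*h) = (h^3 - 15*h^2 + 68*h - 84)/(h*(h^2 - 7*h + 12))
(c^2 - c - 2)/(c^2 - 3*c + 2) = (c + 1)/(c - 1)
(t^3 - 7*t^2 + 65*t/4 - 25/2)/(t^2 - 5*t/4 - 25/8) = 2*(2*t^2 - 9*t + 10)/(4*t + 5)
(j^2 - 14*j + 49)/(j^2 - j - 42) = (j - 7)/(j + 6)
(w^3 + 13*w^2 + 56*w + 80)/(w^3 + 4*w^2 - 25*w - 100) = (w + 4)/(w - 5)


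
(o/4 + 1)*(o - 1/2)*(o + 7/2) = o^3/4 + 7*o^2/4 + 41*o/16 - 7/4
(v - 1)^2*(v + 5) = v^3 + 3*v^2 - 9*v + 5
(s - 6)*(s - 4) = s^2 - 10*s + 24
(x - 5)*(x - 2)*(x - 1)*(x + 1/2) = x^4 - 15*x^3/2 + 13*x^2 - 3*x/2 - 5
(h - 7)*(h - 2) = h^2 - 9*h + 14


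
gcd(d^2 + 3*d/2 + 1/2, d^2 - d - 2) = d + 1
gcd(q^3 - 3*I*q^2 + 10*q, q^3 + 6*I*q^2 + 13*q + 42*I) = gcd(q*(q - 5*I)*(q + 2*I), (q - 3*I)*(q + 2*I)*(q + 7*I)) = q + 2*I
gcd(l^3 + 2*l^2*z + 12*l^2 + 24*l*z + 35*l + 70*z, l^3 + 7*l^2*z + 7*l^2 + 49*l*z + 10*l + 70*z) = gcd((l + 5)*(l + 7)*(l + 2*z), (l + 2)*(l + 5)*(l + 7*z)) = l + 5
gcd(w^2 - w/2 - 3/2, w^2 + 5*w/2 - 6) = w - 3/2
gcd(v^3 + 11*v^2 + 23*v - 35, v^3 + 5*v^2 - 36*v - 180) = v + 5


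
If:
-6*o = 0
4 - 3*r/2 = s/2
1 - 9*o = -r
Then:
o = 0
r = -1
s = 11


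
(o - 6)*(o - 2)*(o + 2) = o^3 - 6*o^2 - 4*o + 24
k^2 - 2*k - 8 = (k - 4)*(k + 2)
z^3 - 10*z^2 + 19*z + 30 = (z - 6)*(z - 5)*(z + 1)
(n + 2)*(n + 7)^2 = n^3 + 16*n^2 + 77*n + 98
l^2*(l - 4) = l^3 - 4*l^2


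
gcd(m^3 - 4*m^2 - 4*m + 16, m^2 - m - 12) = m - 4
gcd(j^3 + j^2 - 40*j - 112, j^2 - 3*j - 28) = j^2 - 3*j - 28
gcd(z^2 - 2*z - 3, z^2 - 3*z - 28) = 1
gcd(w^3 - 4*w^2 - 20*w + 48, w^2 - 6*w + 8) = w - 2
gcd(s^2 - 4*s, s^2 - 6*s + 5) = 1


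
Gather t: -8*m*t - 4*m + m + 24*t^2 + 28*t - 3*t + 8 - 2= -3*m + 24*t^2 + t*(25 - 8*m) + 6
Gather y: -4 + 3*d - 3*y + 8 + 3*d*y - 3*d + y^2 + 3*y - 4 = 3*d*y + y^2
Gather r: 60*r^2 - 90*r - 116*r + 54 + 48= 60*r^2 - 206*r + 102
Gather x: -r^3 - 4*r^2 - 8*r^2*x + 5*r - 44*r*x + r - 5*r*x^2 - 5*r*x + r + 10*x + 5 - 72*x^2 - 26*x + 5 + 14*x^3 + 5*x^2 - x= -r^3 - 4*r^2 + 7*r + 14*x^3 + x^2*(-5*r - 67) + x*(-8*r^2 - 49*r - 17) + 10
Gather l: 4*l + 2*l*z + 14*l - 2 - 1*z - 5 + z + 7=l*(2*z + 18)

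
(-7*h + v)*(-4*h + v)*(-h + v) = -28*h^3 + 39*h^2*v - 12*h*v^2 + v^3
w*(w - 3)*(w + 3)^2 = w^4 + 3*w^3 - 9*w^2 - 27*w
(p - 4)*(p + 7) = p^2 + 3*p - 28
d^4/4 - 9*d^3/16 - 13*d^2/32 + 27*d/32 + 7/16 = (d/4 + 1/4)*(d - 2)*(d - 7/4)*(d + 1/2)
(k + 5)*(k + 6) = k^2 + 11*k + 30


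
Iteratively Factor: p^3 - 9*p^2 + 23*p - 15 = (p - 1)*(p^2 - 8*p + 15) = (p - 3)*(p - 1)*(p - 5)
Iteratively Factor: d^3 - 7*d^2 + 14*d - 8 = (d - 2)*(d^2 - 5*d + 4) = (d - 4)*(d - 2)*(d - 1)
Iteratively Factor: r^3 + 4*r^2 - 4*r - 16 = (r + 4)*(r^2 - 4) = (r - 2)*(r + 4)*(r + 2)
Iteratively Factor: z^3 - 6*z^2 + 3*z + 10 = (z - 5)*(z^2 - z - 2) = (z - 5)*(z - 2)*(z + 1)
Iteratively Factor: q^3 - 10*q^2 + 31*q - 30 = (q - 2)*(q^2 - 8*q + 15) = (q - 5)*(q - 2)*(q - 3)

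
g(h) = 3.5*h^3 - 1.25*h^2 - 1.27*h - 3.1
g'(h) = 10.5*h^2 - 2.5*h - 1.27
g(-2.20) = -43.62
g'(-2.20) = 55.05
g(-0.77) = -4.46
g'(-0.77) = 6.88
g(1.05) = -1.76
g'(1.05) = 7.68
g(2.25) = 27.58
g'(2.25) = 46.26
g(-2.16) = -41.46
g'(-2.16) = 53.12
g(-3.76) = -202.05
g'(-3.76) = 156.57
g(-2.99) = -104.04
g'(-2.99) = 100.08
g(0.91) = -2.65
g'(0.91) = 5.15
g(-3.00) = -105.04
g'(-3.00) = 100.73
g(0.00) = -3.10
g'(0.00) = -1.27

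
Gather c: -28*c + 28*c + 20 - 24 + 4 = 0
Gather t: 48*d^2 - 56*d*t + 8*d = 48*d^2 - 56*d*t + 8*d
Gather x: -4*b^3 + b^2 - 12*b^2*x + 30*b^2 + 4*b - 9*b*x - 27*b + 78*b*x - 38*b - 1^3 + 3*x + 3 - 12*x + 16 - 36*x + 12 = -4*b^3 + 31*b^2 - 61*b + x*(-12*b^2 + 69*b - 45) + 30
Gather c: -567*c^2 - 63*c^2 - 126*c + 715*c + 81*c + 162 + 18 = -630*c^2 + 670*c + 180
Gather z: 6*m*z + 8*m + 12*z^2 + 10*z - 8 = 8*m + 12*z^2 + z*(6*m + 10) - 8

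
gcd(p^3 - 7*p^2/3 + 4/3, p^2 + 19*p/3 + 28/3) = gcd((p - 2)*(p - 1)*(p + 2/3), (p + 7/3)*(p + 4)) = 1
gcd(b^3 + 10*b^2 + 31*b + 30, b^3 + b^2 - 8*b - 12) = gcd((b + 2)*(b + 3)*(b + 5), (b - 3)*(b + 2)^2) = b + 2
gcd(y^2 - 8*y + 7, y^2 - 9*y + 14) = y - 7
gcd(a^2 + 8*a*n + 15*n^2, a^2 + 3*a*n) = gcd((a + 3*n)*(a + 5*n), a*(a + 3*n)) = a + 3*n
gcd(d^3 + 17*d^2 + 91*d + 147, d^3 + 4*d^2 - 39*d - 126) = d^2 + 10*d + 21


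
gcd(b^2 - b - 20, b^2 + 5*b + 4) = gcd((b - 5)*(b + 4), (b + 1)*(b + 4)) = b + 4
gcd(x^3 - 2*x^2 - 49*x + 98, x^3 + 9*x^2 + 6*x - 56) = x^2 + 5*x - 14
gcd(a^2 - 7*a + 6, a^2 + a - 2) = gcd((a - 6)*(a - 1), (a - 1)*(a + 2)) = a - 1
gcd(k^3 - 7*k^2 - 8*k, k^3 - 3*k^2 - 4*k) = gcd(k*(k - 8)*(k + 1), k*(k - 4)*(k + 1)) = k^2 + k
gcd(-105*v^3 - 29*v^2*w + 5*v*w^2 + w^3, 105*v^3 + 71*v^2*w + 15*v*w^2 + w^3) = 21*v^2 + 10*v*w + w^2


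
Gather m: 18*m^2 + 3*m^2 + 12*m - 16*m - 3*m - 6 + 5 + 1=21*m^2 - 7*m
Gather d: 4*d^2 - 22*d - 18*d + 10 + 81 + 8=4*d^2 - 40*d + 99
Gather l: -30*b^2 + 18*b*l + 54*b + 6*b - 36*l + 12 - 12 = -30*b^2 + 60*b + l*(18*b - 36)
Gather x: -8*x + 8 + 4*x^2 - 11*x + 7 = 4*x^2 - 19*x + 15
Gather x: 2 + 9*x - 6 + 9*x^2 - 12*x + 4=9*x^2 - 3*x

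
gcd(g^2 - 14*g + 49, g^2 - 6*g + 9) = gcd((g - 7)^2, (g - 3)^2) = 1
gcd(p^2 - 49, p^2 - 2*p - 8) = 1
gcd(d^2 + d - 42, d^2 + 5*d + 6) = 1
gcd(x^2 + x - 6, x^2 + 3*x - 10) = x - 2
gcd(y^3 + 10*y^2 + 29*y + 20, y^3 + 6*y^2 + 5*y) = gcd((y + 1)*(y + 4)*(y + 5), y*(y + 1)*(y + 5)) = y^2 + 6*y + 5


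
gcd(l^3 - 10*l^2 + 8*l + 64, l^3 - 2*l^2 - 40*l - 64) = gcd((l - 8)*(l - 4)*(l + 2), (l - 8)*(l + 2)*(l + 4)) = l^2 - 6*l - 16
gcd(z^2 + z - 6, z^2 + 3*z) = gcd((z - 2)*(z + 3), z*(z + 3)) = z + 3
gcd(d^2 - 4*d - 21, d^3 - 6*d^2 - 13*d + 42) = d^2 - 4*d - 21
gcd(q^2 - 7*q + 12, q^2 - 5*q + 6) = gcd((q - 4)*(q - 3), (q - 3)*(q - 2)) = q - 3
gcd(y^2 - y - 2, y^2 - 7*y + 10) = y - 2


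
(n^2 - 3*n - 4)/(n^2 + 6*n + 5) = (n - 4)/(n + 5)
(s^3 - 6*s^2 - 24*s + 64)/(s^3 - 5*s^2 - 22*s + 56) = (s - 8)/(s - 7)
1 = 1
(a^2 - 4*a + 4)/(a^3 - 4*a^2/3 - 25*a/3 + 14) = 3*(a - 2)/(3*a^2 + 2*a - 21)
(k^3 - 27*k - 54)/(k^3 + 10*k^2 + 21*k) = (k^2 - 3*k - 18)/(k*(k + 7))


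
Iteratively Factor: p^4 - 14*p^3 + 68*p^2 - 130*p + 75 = (p - 5)*(p^3 - 9*p^2 + 23*p - 15) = (p - 5)^2*(p^2 - 4*p + 3) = (p - 5)^2*(p - 1)*(p - 3)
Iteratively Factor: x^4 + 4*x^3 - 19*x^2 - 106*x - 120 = (x + 3)*(x^3 + x^2 - 22*x - 40) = (x + 3)*(x + 4)*(x^2 - 3*x - 10) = (x + 2)*(x + 3)*(x + 4)*(x - 5)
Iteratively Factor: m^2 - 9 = (m + 3)*(m - 3)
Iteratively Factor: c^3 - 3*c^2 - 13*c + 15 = (c - 1)*(c^2 - 2*c - 15) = (c - 1)*(c + 3)*(c - 5)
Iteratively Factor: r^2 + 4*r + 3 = (r + 3)*(r + 1)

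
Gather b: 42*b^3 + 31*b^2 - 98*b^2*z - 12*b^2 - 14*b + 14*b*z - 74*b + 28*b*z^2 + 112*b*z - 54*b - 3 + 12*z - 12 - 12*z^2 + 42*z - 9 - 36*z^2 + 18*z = 42*b^3 + b^2*(19 - 98*z) + b*(28*z^2 + 126*z - 142) - 48*z^2 + 72*z - 24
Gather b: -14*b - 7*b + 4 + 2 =6 - 21*b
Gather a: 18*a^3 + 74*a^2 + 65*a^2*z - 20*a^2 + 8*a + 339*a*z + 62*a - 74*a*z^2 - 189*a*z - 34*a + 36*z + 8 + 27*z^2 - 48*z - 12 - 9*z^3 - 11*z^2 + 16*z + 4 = 18*a^3 + a^2*(65*z + 54) + a*(-74*z^2 + 150*z + 36) - 9*z^3 + 16*z^2 + 4*z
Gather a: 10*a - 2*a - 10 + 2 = 8*a - 8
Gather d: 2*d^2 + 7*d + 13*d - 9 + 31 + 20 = 2*d^2 + 20*d + 42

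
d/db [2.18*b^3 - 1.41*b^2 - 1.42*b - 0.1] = 6.54*b^2 - 2.82*b - 1.42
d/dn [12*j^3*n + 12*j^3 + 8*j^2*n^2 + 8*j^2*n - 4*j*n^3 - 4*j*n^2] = 4*j*(3*j^2 + 4*j*n + 2*j - 3*n^2 - 2*n)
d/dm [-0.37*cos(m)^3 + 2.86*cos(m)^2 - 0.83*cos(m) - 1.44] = (1.11*cos(m)^2 - 5.72*cos(m) + 0.83)*sin(m)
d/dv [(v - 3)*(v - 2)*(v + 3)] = 3*v^2 - 4*v - 9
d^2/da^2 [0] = 0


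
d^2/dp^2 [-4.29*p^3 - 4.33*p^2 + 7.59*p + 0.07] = -25.74*p - 8.66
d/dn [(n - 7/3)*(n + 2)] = 2*n - 1/3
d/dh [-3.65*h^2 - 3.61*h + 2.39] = -7.3*h - 3.61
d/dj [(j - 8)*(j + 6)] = 2*j - 2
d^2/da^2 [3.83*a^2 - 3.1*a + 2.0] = 7.66000000000000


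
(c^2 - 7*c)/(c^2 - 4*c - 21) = c/(c + 3)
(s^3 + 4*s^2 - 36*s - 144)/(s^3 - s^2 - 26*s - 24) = (s + 6)/(s + 1)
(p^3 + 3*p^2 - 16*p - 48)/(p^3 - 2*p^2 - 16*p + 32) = (p + 3)/(p - 2)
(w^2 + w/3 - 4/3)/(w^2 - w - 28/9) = 3*(w - 1)/(3*w - 7)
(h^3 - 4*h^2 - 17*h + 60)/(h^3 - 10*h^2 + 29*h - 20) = (h^2 + h - 12)/(h^2 - 5*h + 4)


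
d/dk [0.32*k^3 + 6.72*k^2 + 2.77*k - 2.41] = 0.96*k^2 + 13.44*k + 2.77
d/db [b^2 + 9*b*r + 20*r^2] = 2*b + 9*r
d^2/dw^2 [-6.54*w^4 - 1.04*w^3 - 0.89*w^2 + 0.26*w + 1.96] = -78.48*w^2 - 6.24*w - 1.78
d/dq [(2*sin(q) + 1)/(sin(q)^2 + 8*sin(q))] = 2*(-sin(q) + cos(q)^2 - 5)*cos(q)/((sin(q) + 8)^2*sin(q)^2)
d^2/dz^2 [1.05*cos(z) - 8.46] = -1.05*cos(z)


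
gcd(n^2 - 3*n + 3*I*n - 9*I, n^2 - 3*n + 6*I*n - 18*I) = n - 3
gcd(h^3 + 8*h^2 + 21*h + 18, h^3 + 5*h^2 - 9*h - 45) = h + 3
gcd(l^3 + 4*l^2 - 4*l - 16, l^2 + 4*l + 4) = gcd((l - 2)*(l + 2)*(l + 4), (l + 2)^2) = l + 2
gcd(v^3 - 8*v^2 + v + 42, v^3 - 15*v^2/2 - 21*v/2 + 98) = v - 7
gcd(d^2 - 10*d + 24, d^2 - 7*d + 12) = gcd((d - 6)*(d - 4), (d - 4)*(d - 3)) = d - 4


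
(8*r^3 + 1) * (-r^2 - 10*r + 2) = -8*r^5 - 80*r^4 + 16*r^3 - r^2 - 10*r + 2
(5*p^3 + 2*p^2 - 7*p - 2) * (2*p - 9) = 10*p^4 - 41*p^3 - 32*p^2 + 59*p + 18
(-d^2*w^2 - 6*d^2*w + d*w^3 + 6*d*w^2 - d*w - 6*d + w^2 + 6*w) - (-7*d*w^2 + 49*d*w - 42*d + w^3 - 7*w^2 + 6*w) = -d^2*w^2 - 6*d^2*w + d*w^3 + 13*d*w^2 - 50*d*w + 36*d - w^3 + 8*w^2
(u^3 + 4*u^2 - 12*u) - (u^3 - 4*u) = 4*u^2 - 8*u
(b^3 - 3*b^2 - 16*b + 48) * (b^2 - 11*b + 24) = b^5 - 14*b^4 + 41*b^3 + 152*b^2 - 912*b + 1152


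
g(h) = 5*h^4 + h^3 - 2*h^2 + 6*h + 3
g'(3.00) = 561.00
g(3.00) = 435.00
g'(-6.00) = -4182.00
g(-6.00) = 6159.00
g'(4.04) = 1357.59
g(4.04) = 1392.51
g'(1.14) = 34.97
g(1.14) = 17.17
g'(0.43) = 6.42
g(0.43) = 5.46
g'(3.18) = 666.77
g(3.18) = 545.32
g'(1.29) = 48.77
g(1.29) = 23.40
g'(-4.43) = -1656.17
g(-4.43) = 1775.92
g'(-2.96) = -474.56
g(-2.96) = 325.61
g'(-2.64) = -330.53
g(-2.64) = 197.70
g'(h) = 20*h^3 + 3*h^2 - 4*h + 6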